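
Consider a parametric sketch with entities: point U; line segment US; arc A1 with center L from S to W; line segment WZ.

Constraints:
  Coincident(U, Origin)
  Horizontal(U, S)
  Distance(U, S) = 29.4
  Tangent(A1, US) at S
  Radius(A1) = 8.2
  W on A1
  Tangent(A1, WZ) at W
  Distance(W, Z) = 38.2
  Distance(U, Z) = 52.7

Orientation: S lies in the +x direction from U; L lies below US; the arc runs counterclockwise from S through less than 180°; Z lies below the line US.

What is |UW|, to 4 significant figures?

22.98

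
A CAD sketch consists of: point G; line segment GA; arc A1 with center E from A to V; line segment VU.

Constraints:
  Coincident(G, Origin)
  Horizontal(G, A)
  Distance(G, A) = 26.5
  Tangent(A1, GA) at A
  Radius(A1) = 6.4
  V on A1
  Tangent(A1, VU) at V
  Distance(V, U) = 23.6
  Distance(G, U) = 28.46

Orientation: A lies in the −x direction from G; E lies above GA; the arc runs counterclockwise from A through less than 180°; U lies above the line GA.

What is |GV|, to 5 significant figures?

20.949

Checks: |EV| = 6.400 ✓; ∠(EV, VU) = 90.00° ✓; |VU| = 23.60 ✓; |GU| = 28.46 ✓.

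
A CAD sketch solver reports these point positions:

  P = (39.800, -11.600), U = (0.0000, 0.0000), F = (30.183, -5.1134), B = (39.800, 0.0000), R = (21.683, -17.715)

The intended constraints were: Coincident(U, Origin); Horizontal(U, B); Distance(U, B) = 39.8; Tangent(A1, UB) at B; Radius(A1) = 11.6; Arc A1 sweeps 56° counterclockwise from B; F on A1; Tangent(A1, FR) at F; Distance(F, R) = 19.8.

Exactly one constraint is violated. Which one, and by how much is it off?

Distance(F, R) = 19.8 — off by 4.60.

U = (0.00, 0.00) ✓; U.y = 0.00, B.y = 0.00 ✓; |UB| = 39.80 ✓; ∠(PB, BU) = 90.00° ✓; |PB| = 11.60 ✓; bearing(P→F) − bearing(P→B) = 56.00° ✓; |PF| = 11.60 ✓; ∠(PF, FR) = 90.00° ✓; |FR| = 15.20 ✗.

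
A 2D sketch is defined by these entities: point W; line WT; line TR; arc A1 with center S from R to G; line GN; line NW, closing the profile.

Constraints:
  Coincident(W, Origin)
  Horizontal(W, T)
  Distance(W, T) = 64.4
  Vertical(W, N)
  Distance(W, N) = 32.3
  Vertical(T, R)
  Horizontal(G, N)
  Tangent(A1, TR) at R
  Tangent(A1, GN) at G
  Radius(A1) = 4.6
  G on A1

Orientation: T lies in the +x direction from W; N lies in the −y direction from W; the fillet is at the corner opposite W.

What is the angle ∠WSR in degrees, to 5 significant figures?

155.15°

W is at the origin; WT is horizontal with |WT| = 64.4 and T on the +x side, so T = (64.400, 0.0000). WN is vertical with |WN| = 32.3 and N on the −y side, so N = (0.0000, -32.300). The virtual corner opposite W is at (64.400, -32.300). The tangent condition forces SR to be normal to TR and tangency of A1 to GN means the radius SG is perpendicular to GN, with radius 4.6, so the center S sits 4.6 in from both sides at S = (59.800, -27.700). That places the tangent points at R = (64.400, -27.700) on TR and G = (59.800, -32.300) on GN. Then cos ∠WSR = SW·SR / (|SW||SR|), giving 155.15°.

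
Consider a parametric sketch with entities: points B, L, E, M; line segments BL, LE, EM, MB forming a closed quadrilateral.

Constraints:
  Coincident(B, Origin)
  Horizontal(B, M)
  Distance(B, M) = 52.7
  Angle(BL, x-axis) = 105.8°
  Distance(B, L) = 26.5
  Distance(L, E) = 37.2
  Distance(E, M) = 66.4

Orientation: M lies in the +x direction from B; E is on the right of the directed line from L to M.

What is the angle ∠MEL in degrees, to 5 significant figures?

71.681°

B is at the origin; BM is horizontal with |BM| = 52.7 and M in +x, so M = (52.7, 0). BL runs at 105.8° with |BL| = 26.5, so L = (-7.2154, 25.499). E is determined by |LE| = 37.2 and |EM| = 66.4 together: it lies at the intersection of circle(L, 37.2) and circle(M, 66.4). With |LM| = 65.116, the foot of the radical line on LM is 9.3290 from L and the perpendicular offset is √(37.2² − 9.3290²) = 36.011. Taking the right-of-LM solution: E = (-12.733, -11.290).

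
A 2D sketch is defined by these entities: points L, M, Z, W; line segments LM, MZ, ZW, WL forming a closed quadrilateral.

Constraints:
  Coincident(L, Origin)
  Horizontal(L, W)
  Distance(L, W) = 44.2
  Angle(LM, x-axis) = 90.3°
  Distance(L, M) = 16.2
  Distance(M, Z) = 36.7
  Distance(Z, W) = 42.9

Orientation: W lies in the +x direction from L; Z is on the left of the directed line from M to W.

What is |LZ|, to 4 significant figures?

48.66

L is at the origin; LW is horizontal with |LW| = 44.2 and W in +x, so W = (44.2, 0). LM runs at 90.3° with |LM| = 16.2, so M = (-0.08482, 16.20). Z is determined by |MZ| = 36.7 and |ZW| = 42.9 together: it lies at the intersection of circle(M, 36.7) and circle(W, 42.9). With |MW| = 47.15, the foot of the radical line on MW is 18.34 from M and the perpendicular offset is √(36.7² − 18.34²) = 31.79. Taking the left-of-MW solution: Z = (28.06, 39.75).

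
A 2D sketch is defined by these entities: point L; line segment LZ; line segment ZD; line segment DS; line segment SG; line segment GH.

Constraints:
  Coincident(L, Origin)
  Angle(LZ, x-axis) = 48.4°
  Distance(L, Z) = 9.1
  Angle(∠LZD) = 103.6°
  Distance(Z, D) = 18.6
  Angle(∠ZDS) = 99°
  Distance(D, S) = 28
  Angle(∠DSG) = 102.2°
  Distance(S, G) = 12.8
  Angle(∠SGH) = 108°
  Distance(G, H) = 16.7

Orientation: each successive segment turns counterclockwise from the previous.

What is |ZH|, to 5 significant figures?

19.349

L is at the origin; LZ runs at 48.4° with length 9.1, so Z = (6.0417, 6.8050). ∠LZD = 103.6° gives ZD at 124.80° from the x-axis; with |ZD| = 18.6, D = (-4.5735, 22.078). ∠ZDS = 99.0° gives DS at -154.20° from the x-axis; with |DS| = 28.0, S = (-29.782, 9.8919). ∠DSG = 102.2° gives SG at -76.400° from the x-axis; with |SG| = 12.8, G = (-26.773, -2.5492). ∠SGH = 108.0° gives GH at -4.4000° from the x-axis; with |GH| = 16.7, H = (-10.122, -3.8304). Then |ZH| = |H − Z| = 19.349.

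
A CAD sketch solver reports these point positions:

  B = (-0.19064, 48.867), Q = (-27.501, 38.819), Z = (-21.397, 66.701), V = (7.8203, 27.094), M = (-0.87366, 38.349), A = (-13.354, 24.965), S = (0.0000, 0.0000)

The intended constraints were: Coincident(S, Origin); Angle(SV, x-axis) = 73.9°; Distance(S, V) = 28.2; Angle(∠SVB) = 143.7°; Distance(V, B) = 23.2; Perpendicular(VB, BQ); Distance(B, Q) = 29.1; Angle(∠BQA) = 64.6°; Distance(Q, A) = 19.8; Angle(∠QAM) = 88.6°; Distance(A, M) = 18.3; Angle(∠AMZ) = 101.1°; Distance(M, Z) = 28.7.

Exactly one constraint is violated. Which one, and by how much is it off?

Distance(M, Z) = 28.7 — off by 6.30.

S = (0.00, 0.00) ✓; SV at 73.90° ✓; |SV| = 28.20 ✓; ∠SVB = 143.7° ✓; |VB| = 23.20 ✓; ∠(VB, BQ) = 90.00° ✓; |BQ| = 29.10 ✓; ∠BQA = 64.60° ✓; |QA| = 19.80 ✓; ∠QAM = 88.60° ✓; |AM| = 18.30 ✓; ∠AMZ = 101.1° ✓; |MZ| = 35.00 ✗.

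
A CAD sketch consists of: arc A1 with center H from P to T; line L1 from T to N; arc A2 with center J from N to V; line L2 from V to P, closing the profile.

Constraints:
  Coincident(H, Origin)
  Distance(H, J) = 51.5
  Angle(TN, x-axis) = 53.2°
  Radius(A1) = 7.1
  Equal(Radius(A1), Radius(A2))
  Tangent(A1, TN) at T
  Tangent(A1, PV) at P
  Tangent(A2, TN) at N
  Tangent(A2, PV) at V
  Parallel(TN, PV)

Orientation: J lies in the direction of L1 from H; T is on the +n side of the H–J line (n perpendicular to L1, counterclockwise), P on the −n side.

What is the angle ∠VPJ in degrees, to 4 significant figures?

7.850°

The slot axis is L1's direction at 53.2°, so u = (cos 53.2°, sin 53.2°) = (0.5990, 0.8007) and n = (−sin 53.2°, cos 53.2°) = (-0.8007, 0.5990). H is at the origin and J lies 51.5 along u from H, so J = 51.5·u = (30.85, 41.24). Tangency of A1 to both parallel lines with radius 7.1 puts T and P at H ± 7.1·n: T = (-5.685, 4.253), P = (5.685, -4.253). Equal radii place N and V the same way about J: N = J + 7.1·n = (25.16, 45.49), V = J − 7.1·n = (36.53, 36.98). Then cos ∠VPJ = PV·PJ / (|PV||PJ|), giving 7.850°.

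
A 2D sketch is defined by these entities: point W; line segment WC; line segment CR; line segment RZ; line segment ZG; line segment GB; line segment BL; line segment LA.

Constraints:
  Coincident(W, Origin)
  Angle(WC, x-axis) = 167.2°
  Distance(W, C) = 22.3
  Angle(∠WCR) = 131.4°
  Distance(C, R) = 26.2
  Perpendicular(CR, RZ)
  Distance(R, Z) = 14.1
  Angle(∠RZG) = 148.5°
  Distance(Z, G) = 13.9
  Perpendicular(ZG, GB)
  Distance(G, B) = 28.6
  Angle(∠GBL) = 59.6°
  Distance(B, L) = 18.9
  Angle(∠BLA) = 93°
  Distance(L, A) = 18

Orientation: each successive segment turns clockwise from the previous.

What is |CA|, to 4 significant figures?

26.98

W is at the origin; WC runs at 167.2° with length 22.3, so C = (-21.75, 4.941). ∠WCR = 131.4° gives CR at 118.6° from the x-axis; with |CR| = 26.2, R = (-34.29, 27.94). CR is perpendicular to RZ, so RZ runs at 28.60°; with |RZ| = 14.1, Z = (-21.91, 34.69). ∠RZG = 148.5° gives ZG at -2.900° from the x-axis; with |ZG| = 13.9, G = (-8.026, 33.99). ZG is perpendicular to GB, so GB runs at -92.90°; with |GB| = 28.6, B = (-9.473, 5.427). ∠GBL = 59.6° gives BL at 146.7° from the x-axis; with |BL| = 18.9, L = (-25.27, 15.80). ∠BLA = 93.0° gives LA at 59.70° from the x-axis; with |LA| = 18.0, A = (-16.19, 31.34). Then |CA| = |A − C| = 26.98.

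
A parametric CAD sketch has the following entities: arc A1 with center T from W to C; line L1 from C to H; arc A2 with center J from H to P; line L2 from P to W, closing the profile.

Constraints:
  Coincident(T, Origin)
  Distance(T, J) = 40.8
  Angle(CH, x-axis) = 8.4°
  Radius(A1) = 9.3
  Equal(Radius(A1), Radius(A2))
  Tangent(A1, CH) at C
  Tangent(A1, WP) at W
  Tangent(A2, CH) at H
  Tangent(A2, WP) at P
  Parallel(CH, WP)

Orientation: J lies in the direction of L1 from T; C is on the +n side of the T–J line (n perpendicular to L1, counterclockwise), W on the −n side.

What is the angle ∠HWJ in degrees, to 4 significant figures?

11.67°

The slot axis is L1's direction at 8.4°, so u = (cos 8.4°, sin 8.4°) = (0.9893, 0.1461) and n = (−sin 8.4°, cos 8.4°) = (-0.1461, 0.9893). T is at the origin and J lies 40.8 along u from T, so J = 40.8·u = (40.36, 5.960). Tangency of A1 to both parallel lines with radius 9.3 puts C and W at T ± 9.3·n: C = (-1.359, 9.200), W = (1.359, -9.200). Equal radii place H and P the same way about J: H = J + 9.3·n = (39.00, 15.16), P = J − 9.3·n = (41.72, -3.240). Then cos ∠HWJ = WH·WJ / (|WH||WJ|), giving 11.67°.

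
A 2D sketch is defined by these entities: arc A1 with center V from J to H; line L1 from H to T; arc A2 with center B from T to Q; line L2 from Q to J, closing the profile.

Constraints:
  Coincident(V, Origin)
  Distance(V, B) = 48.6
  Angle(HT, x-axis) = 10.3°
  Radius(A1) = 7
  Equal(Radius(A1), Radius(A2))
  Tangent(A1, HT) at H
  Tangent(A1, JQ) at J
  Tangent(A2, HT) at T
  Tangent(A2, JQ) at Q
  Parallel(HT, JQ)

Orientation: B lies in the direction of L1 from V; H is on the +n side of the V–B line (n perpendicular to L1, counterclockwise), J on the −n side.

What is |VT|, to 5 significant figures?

49.102

The slot axis is L1's direction at 10.3°, so u = (cos 10.3°, sin 10.3°) = (0.98389, 0.17880) and n = (−sin 10.3°, cos 10.3°) = (-0.17880, 0.98389). V is at the origin and B lies 48.6 along u from V, so B = 48.6·u = (47.817, 8.6898). Tangency of A1 to both parallel lines with radius 7.0 puts H and J at V ± 7.0·n: H = (-1.2516, 6.8872), J = (1.2516, -6.8872). Equal radii place T and Q the same way about B: T = B + 7.0·n = (46.565, 15.577), Q = B − 7.0·n = (49.068, 1.8026). Then |VT| = |T − V| = 49.102.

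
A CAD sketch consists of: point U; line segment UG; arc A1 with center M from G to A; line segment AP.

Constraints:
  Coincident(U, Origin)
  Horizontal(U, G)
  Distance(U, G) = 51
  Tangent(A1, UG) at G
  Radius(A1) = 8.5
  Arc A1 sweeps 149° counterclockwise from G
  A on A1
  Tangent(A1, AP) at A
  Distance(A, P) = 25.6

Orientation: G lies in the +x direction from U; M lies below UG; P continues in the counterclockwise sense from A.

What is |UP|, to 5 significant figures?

74.435

U is at the origin; UG is horizontal with |UG| = 51.0 and G on the +x side, so G = (51.000, 0.0000). Since A1 is tangent to UG there, MG ⟂ UG, so M = G + (0, -8.5) = (51.000, -8.5000). On A1, G sits at bearing 90° from M; a 149° counterclockwise sweep puts A at bearing 239°, so A = M + 8.5·(cos 239°, sin 239°) = (46.622, -15.786). Tangency of A1 to AP means the radius MA is perpendicular to AP, so AP runs along (−sin 239°, cos 239°); with |AP| = 25.6, P = (68.566, -28.971). Then |UP| = |P − U| = 74.435.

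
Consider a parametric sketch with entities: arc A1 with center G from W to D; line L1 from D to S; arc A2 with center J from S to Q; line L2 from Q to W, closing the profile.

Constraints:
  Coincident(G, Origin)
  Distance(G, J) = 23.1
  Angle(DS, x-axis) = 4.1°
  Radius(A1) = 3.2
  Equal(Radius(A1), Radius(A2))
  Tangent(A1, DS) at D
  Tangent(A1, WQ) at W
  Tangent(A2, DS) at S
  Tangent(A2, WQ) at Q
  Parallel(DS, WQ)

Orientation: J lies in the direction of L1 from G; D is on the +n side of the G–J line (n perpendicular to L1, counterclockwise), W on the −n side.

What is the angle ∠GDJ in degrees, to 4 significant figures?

82.11°

The slot axis is L1's direction at 4.1°, so u = (cos 4.1°, sin 4.1°) = (0.9974, 0.07150) and n = (−sin 4.1°, cos 4.1°) = (-0.07150, 0.9974). G is at the origin and J lies 23.1 along u from G, so J = 23.1·u = (23.04, 1.652). Tangency of A1 to both parallel lines with radius 3.2 puts D and W at G ± 3.2·n: D = (-0.2288, 3.192), W = (0.2288, -3.192). Then cos ∠GDJ = DG·DJ / (|DG||DJ|), giving 82.11°.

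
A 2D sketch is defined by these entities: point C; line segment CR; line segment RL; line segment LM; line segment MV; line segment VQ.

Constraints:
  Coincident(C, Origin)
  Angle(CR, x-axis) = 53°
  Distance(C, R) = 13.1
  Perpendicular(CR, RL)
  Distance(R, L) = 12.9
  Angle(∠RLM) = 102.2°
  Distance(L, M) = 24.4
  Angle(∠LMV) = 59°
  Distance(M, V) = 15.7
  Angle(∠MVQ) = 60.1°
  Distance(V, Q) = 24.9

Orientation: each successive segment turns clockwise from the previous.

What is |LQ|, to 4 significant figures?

9.303

∠LMV = 59.0° gives MV at 124.2° from the x-axis; with |MV| = 15.7, V = (-0.8732, -6.466). ∠MVQ = 60.1° gives VQ at 4.300° from the x-axis; with |VQ| = 24.9, Q = (23.96, -4.599). Then |LQ| = |Q − L| = 9.303.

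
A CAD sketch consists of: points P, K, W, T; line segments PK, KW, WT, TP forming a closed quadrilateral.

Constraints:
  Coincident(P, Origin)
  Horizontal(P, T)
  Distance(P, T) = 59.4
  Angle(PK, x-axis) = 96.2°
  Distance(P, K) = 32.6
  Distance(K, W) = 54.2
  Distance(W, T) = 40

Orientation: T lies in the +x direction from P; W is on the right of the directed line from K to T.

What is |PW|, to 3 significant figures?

27.1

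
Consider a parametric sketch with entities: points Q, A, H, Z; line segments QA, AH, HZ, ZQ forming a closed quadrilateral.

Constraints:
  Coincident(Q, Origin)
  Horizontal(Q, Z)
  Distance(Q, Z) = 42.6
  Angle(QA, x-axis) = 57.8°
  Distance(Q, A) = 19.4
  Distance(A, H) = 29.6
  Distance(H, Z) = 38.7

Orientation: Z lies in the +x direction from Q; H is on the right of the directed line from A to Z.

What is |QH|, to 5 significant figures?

14.254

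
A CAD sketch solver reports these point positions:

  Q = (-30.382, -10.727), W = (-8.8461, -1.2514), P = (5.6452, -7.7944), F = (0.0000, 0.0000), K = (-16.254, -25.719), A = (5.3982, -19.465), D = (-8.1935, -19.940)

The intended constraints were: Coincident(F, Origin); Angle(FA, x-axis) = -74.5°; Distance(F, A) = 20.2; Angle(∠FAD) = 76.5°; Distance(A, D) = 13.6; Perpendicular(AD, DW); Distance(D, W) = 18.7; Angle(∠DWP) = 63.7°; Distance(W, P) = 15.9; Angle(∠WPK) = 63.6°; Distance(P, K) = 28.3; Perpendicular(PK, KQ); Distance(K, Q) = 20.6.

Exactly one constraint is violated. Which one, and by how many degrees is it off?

Perpendicular(PK, KQ) — off by 4.00°.

F = (0.00, 0.00) ✓; FA at -74.50° ✓; |FA| = 20.20 ✓; ∠FAD = 76.50° ✓; |AD| = 13.60 ✓; ∠(AD, DW) = 90.00° ✓; |DW| = 18.70 ✓; ∠DWP = 63.70° ✓; |WP| = 15.90 ✓; ∠WPK = 63.60° ✓; |PK| = 28.30 ✓; ∠(PK, KQ) = 86.00° ✗; |KQ| = 20.60 ✓.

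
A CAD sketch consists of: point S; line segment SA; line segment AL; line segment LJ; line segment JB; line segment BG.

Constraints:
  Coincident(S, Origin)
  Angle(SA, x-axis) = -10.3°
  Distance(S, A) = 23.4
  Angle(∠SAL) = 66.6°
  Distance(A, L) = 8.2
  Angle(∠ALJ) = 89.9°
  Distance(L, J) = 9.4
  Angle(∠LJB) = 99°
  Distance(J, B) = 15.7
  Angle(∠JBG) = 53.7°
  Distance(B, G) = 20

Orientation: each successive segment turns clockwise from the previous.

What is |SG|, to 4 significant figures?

28.39

∠LJB = 99.0° gives JB at 65.20° from the x-axis; with |JB| = 15.7, B = (17.25, 8.475). ∠JBG = 53.7° gives BG at -61.10° from the x-axis; with |BG| = 20.0, G = (26.91, -9.034). Then |SG| = |G − S| = 28.39.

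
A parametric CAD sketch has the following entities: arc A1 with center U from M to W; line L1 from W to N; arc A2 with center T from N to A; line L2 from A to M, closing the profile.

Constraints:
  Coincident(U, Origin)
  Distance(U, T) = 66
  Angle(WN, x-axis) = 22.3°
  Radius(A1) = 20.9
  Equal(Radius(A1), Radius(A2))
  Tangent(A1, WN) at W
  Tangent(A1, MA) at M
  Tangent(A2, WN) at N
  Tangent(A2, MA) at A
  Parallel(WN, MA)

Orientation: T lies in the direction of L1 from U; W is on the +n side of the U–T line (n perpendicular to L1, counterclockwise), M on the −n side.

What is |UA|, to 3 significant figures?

69.2

The slot axis is L1's direction at 22.3°, so u = (cos 22.3°, sin 22.3°) = (0.925, 0.379) and n = (−sin 22.3°, cos 22.3°) = (-0.379, 0.925). U is at the origin and T lies 66.0 along u from U, so T = 66.0·u = (61.1, 25.0). Tangency of A1 to both parallel lines with radius 20.9 puts W and M at U ± 20.9·n: W = (-7.93, 19.3), M = (7.93, -19.3). Equal radii place N and A the same way about T: N = T + 20.9·n = (53.1, 44.4), A = T − 20.9·n = (69.0, 5.71). Then |UA| = |A − U| = 69.2.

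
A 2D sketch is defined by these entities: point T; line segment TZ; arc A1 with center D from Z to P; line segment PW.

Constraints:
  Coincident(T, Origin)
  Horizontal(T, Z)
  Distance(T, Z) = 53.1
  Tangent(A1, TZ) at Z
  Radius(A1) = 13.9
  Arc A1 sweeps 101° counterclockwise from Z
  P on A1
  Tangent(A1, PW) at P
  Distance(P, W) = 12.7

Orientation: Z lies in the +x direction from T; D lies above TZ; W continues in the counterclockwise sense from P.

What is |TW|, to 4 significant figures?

70.56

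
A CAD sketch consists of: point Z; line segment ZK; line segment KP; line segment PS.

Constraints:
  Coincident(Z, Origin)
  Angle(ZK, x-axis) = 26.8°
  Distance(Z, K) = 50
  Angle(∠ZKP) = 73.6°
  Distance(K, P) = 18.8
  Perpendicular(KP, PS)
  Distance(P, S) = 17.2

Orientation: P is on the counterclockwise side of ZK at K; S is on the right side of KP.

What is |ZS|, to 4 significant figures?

65.33

Z is at the origin; ZK runs at 26.8° with length 50.0, so K = 50.0·(cos 26.8°, sin 26.8°) = (44.63, 22.54). ∠ZKP = 73.6°, so KP runs at 26.8° + (180° − 73.6°) = 133.2° from the x-axis; with |KP| = 18.8, P = K + 18.8·(cos 133.2°, sin 133.2°) = (31.76, 36.25). KP is perpendicular to PS; with |PS| = 17.2 on the right of KP, S = P + 17.2·(0.7290, 0.6845) = (44.30, 48.02). Then |ZS| = |S − Z| = 65.33.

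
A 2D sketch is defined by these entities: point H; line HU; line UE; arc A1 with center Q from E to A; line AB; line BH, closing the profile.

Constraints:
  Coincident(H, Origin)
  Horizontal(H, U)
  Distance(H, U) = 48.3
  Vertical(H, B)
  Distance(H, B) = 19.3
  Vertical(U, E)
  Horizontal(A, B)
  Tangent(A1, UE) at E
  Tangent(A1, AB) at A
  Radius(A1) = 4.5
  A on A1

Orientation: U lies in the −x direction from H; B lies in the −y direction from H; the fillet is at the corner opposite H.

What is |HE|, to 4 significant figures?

50.52

The virtual corner opposite H is at (-48.30, -19.30). Tangency of A1 to UE means the radius QE is perpendicular to UE and tangency of A1 to AB means the radius QA is perpendicular to AB, with radius 4.5, so the center Q sits 4.5 in from both sides at Q = (-43.80, -14.80). That places the tangent points at E = (-48.30, -14.80) on UE and A = (-43.80, -19.30) on AB. Then |HE| = |E − H| = 50.52.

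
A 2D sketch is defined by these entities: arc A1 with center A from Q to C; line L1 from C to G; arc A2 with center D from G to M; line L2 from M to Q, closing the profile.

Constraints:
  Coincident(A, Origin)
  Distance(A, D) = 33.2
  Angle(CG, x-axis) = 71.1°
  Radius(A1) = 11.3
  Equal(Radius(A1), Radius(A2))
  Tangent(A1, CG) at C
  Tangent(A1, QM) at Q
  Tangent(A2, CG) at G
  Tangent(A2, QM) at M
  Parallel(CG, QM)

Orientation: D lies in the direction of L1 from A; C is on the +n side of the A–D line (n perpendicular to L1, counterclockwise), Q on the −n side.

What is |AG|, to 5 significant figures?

35.070

The slot axis is L1's direction at 71.1°, so u = (cos 71.1°, sin 71.1°) = (0.32392, 0.94609) and n = (−sin 71.1°, cos 71.1°) = (-0.94609, 0.32392). A is at the origin and D lies 33.2 along u from A, so D = 33.2·u = (10.754, 31.410). Tangency of A1 to both parallel lines with radius 11.3 puts C and Q at A ± 11.3·n: C = (-10.691, 3.6603), Q = (10.691, -3.6603). Equal radii place G and M the same way about D: G = D + 11.3·n = (0.063294, 35.070), M = D − 11.3·n = (21.445, 27.750). Then |AG| = |G − A| = 35.070.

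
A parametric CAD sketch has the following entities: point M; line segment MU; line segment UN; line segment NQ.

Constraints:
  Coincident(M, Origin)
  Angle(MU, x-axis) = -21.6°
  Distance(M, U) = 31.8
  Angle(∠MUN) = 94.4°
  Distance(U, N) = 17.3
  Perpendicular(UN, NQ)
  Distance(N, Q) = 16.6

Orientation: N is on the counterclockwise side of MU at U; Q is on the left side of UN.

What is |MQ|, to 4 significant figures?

24.86

∠MUN = 94.4°, so UN runs at -21.6° + (180° − 94.4°) = 64.00° from the x-axis; with |UN| = 17.3, N = U + 17.3·(cos 64.00°, sin 64.00°) = (37.15, 3.843). UN ⟂ NQ; with |NQ| = 16.6 on the left of UN, Q = N + 16.6·(-0.8988, 0.4384) = (22.23, 11.12). Then |MQ| = |Q − M| = 24.86.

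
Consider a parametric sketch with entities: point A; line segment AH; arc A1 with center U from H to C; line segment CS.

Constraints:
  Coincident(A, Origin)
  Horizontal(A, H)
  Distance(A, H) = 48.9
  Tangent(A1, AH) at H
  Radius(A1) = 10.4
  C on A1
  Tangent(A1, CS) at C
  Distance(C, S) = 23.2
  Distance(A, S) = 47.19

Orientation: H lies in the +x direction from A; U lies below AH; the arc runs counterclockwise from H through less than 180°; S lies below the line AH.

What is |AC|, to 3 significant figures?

39.6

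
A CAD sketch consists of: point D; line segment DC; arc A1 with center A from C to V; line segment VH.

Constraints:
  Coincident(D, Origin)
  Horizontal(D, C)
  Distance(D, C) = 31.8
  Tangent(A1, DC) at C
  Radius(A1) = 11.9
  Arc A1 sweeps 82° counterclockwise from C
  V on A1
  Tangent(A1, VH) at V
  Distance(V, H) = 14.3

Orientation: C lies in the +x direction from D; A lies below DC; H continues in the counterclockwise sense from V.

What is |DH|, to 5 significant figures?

30.340

D is at the origin; D and C share the same y with |DC| = 31.8 and C on the +x side, so C = (31.800, 0.0000). The tangent condition forces AC to be normal to DC, so A = C + (0, -11.9) = (31.800, -11.900). On A1, C sits at bearing 90° from A; an 82° counterclockwise sweep puts V at bearing 172°, so V = A + 11.9·(cos 172°, sin 172°) = (20.016, -10.244). Tangency of A1 to VH means the radius AV is perpendicular to VH, so VH runs along (−sin 172°, cos 172°); with |VH| = 14.3, H = (18.026, -24.405). Then |DH| = |H − D| = 30.340.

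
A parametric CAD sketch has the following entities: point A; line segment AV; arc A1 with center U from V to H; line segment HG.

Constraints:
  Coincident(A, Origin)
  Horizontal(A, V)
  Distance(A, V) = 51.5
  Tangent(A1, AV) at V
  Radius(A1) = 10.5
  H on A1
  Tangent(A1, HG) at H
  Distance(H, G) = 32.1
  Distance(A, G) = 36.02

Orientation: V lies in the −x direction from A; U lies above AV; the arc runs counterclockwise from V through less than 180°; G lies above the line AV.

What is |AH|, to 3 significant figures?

43.7

Checks: A.y = 0.00, V.y = 0.00 ✓; |UH| = 10.50 ✓; ∠(UH, HG) = 90.00° ✓; |HG| = 32.10 ✓; |AG| = 36.02 ✓.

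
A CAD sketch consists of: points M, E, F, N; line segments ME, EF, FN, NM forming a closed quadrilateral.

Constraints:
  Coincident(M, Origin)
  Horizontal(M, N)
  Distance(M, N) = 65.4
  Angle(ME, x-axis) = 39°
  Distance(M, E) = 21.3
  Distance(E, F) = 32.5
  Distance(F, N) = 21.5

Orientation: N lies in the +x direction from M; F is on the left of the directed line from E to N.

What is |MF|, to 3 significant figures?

51.0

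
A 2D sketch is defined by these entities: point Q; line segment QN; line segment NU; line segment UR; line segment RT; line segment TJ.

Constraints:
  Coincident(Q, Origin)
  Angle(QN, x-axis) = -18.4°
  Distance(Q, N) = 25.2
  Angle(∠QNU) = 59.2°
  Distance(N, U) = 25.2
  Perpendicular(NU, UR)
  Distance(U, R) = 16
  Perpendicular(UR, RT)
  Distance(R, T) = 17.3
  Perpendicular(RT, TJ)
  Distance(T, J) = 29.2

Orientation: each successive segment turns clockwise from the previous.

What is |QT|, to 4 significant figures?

7.544

Q is at the origin; QN runs at -18.4° with length 25.2, so N = (23.91, -7.954). ∠QNU = 59.2° gives NU at -139.2° from the x-axis; with |NU| = 25.2, U = (4.835, -24.42). The perpendicularity gives UR at right angles to NU, so UR runs at 130.8°; with |UR| = 16.0, R = (-5.619, -12.31). UR is perpendicular to RT, so RT runs at 40.80°; with |RT| = 17.3, T = (7.477, -1.004). Then |QT| = |T − Q| = 7.544.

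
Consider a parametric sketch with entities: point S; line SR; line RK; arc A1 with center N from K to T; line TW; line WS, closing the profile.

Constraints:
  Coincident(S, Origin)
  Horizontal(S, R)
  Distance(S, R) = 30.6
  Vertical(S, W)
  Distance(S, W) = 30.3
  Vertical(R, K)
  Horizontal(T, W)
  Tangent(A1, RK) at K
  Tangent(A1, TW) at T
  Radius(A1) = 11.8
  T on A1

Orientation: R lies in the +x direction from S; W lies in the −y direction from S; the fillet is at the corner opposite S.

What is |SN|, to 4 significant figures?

26.38

S is at the origin; S and R share the same y with |SR| = 30.6 and R on the +x side, so R = (30.60, 0.000). S and W share the same x with |SW| = 30.3 and W on the −y side, so W = (0.000, -30.30). The virtual corner opposite S is at (30.60, -30.30). Tangency of A1 to RK means the radius NK is perpendicular to RK and since A1 is tangent to TW there, NT ⟂ TW, with radius 11.8, so the center N sits 11.8 in from both sides at N = (18.80, -18.50). Then |SN| = |N − S| = 26.38.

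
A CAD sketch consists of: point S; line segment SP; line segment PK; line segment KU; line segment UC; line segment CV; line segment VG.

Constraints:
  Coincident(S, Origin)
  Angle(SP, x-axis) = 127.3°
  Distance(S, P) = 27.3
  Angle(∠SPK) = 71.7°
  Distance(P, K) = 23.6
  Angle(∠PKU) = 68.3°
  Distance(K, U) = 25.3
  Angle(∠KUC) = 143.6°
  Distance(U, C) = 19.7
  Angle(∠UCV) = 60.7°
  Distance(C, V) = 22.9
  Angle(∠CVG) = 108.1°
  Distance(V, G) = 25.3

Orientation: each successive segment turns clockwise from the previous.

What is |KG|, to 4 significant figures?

4.039

S is at the origin; SP runs at 127.3° with length 27.3, so P = (-16.54, 21.72). ∠SPK = 71.7° gives PK at 19.00° from the x-axis; with |PK| = 23.6, K = (5.771, 29.40). ∠PKU = 68.3° gives KU at -92.70° from the x-axis; with |KU| = 25.3, U = (4.579, 4.128). ∠KUC = 143.6° gives UC at -129.1° from the x-axis; with |UC| = 19.7, C = (-7.845, -11.16). ∠UCV = 60.7° gives CV at 111.6° from the x-axis; with |CV| = 22.9, V = (-16.28, 10.13). ∠CVG = 108.1° gives VG at 39.70° from the x-axis; with |VG| = 25.3, G = (3.190, 26.29). Then |KG| = |G − K| = 4.039.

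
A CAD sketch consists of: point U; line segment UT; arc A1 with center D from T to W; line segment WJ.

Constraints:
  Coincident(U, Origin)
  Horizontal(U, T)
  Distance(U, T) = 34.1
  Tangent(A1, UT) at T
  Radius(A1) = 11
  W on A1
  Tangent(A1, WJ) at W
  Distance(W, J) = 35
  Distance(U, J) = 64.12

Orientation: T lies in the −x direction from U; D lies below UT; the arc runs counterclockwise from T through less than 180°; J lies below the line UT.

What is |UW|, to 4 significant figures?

46.47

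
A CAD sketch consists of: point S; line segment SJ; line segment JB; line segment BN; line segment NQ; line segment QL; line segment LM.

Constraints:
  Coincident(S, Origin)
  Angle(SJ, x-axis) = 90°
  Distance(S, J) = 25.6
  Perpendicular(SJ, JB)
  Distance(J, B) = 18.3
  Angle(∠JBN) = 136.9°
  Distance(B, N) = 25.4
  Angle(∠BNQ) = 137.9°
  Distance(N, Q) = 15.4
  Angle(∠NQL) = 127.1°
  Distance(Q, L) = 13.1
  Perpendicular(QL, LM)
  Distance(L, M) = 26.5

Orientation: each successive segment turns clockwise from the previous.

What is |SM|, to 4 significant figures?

11.37

∠NQL = 127.1° gives QL at -138.1° from the x-axis; with |QL| = 13.1, L = (28.38, -15.85). The perpendicularity gives LM at right angles to QL, so LM runs at 131.9°; with |LM| = 26.5, M = (10.69, 3.875). Then |SM| = |M − S| = 11.37.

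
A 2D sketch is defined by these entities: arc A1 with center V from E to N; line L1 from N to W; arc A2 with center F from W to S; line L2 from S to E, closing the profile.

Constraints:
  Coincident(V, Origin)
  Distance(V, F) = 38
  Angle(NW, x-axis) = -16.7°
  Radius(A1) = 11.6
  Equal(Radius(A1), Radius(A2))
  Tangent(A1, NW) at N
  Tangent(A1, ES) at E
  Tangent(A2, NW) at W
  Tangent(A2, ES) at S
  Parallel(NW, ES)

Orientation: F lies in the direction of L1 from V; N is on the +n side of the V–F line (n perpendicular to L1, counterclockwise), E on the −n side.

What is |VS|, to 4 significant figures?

39.73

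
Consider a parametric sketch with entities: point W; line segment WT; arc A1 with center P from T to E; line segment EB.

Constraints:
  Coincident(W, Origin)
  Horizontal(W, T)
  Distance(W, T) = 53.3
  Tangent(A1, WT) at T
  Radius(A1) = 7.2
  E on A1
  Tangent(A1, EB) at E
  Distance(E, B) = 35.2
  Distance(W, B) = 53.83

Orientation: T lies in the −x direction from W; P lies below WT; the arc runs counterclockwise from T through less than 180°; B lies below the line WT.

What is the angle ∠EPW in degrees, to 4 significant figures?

149.0°

W is at the origin; WT is horizontal with |WT| = 53.3 and T on the −x side, so T = (-53.30, 0.000). The tangent condition forces PT to be normal to WT, so P = T + (0, -7.2) = (-53.30, -7.200). Since PE ⟂ EB (tangency), |PB| = √(7.2² + 35.2²) = 35.93 regardless of where E sits on A1. So B lies on both circle(W, 53.83) and circle(P, 35.93); the below-WT intersection is B = (-36.92, -39.18). E is the foot of the tangent from B: E = (-58.92, -11.70).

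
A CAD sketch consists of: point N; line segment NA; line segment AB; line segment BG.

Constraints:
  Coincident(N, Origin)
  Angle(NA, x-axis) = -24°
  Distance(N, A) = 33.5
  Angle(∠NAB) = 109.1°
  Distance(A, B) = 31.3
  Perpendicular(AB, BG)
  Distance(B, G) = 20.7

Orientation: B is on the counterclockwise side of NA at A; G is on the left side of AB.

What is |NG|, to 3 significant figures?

43.7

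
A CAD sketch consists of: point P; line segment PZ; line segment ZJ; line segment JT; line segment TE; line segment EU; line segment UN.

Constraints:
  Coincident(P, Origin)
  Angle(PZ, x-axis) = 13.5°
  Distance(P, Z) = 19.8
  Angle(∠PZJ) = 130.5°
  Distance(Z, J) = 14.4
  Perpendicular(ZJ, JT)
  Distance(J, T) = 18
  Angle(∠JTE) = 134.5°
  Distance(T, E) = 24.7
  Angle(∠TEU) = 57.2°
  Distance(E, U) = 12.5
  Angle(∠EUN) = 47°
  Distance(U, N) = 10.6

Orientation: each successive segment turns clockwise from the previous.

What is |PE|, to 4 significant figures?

22.43

P is at the origin; PZ runs at 13.5° with length 19.8, so Z = (19.25, 4.622). ∠PZJ = 130.5° gives ZJ at -36.00° from the x-axis; with |ZJ| = 14.4, J = (30.90, -3.842). The perpendicularity gives JT at right angles to ZJ, so JT runs at -126.0°; with |JT| = 18.0, T = (20.32, -18.40). ∠JTE = 134.5° gives TE at -171.5° from the x-axis; with |TE| = 24.7, E = (-4.106, -22.06). Then |PE| = |E − P| = 22.43.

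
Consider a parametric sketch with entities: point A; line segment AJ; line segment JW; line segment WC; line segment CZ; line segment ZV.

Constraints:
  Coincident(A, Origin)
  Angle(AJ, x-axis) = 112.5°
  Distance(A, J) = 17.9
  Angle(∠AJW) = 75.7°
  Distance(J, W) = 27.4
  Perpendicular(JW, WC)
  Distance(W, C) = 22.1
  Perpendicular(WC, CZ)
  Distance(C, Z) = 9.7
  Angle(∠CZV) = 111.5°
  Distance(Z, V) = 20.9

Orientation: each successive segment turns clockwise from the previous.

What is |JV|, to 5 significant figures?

10.385

A is at the origin; AJ runs at 112.5° with length 17.9, so J = (-6.8500, 16.537). ∠AJW = 75.7° gives JW at 8.2000° from the x-axis; with |JW| = 27.4, W = (20.270, 20.445). JW ⟂ WC, so WC runs at -81.800°; with |WC| = 22.1, C = (23.422, -1.4286). WC is perpendicular to CZ, so CZ runs at -171.80°; with |CZ| = 9.7, Z = (13.821, -2.8121). ∠CZV = 111.5° gives ZV at 119.70° from the x-axis; with |ZV| = 20.9, V = (3.4660, 15.342). Then |JV| = |V − J| = 10.385.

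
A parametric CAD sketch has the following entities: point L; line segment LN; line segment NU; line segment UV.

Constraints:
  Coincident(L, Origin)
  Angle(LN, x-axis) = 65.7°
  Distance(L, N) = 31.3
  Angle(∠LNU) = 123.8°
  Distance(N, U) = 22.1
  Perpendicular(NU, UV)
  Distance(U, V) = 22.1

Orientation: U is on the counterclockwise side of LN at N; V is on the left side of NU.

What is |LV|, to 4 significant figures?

39.71

L is at the origin; LN runs at 65.7° with length 31.3, so N = 31.3·(cos 65.7°, sin 65.7°) = (12.88, 28.53). ∠LNU = 123.8°, so NU runs at 65.7° + (180° − 123.8°) = 121.9° from the x-axis; with |NU| = 22.1, U = N + 22.1·(cos 121.9°, sin 121.9°) = (1.202, 47.29). NU is perpendicular to UV; with |UV| = 22.1 on the left of NU, V = U + 22.1·(-0.8490, -0.5284) = (-17.56, 35.61). Then |LV| = |V − L| = 39.71.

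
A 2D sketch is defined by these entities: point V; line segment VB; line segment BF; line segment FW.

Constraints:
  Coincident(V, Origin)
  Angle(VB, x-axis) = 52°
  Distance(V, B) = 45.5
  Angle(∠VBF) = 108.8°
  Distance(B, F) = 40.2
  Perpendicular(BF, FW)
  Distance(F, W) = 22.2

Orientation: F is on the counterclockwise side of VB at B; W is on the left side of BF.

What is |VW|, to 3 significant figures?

58.7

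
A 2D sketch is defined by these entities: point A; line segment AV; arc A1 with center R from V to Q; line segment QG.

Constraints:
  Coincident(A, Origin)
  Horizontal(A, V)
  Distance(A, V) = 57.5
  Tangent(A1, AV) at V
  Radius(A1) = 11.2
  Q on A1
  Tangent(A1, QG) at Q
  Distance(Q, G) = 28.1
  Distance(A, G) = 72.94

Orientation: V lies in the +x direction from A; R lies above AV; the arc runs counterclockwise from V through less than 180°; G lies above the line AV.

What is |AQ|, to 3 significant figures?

69.7

Checks: |RQ| = 11.20 ✓; ∠(RQ, QG) = 90.00° ✓; |QG| = 28.10 ✓; |AG| = 72.94 ✓.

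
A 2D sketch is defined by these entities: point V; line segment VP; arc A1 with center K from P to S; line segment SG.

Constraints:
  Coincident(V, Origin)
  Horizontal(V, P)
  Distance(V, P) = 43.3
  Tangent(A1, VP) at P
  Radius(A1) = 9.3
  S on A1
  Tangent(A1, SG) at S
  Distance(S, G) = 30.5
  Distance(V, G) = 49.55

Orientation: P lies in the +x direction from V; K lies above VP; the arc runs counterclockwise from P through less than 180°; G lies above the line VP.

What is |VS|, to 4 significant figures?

52.70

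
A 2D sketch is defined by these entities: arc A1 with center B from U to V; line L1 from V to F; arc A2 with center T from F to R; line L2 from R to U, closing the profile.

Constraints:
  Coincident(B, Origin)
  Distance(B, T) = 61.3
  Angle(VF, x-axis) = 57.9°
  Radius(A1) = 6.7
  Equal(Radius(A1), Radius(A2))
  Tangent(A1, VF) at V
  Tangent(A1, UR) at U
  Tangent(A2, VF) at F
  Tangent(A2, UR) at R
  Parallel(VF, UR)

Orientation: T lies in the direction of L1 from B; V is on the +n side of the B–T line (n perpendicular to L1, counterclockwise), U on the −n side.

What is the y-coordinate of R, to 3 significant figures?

48.4

The slot axis is L1's direction at 57.9°, so u = (cos 57.9°, sin 57.9°) = (0.531, 0.847) and n = (−sin 57.9°, cos 57.9°) = (-0.847, 0.531). B is at the origin and T lies 61.3 along u from B, so T = 61.3·u = (32.6, 51.9). Tangency of A1 to both parallel lines with radius 6.7 puts V and U at B ± 6.7·n: V = (-5.68, 3.56), U = (5.68, -3.56). Equal radii place F and R the same way about T: F = T + 6.7·n = (26.9, 55.5), R = T − 6.7·n = (38.3, 48.4). So R.y = 48.4.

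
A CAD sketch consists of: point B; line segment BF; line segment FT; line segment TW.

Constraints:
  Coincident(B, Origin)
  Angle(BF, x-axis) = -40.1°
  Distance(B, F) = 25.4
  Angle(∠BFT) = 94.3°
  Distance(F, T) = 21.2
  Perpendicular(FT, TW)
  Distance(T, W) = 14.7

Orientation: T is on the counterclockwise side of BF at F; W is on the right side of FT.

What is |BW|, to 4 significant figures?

46.22

B is at the origin; BF runs at -40.1° with length 25.4, so F = 25.4·(cos -40.1°, sin -40.1°) = (19.43, -16.36). ∠BFT = 94.3°, so FT runs at -40.1° + (180° − 94.3°) = 45.60° from the x-axis; with |FT| = 21.2, T = F + 21.2·(cos 45.60°, sin 45.60°) = (34.26, -1.214). The perpendicularity gives TW at right angles to FT; with |TW| = 14.7 on the right of FT, W = T + 14.7·(0.7145, -0.6997) = (44.76, -11.50). Then |BW| = |W − B| = 46.22.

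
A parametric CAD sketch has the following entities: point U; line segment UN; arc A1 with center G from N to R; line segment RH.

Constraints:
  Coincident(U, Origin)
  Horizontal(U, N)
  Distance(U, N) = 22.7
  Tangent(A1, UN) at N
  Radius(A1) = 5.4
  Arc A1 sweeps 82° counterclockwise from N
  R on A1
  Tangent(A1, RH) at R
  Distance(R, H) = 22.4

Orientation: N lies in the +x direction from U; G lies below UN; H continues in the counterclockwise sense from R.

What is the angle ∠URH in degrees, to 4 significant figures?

97.00°

U is at the origin; UN is horizontal with |UN| = 22.7 and N on the +x side, so N = (22.70, 0.000). Tangency of A1 to UN means the radius GN is perpendicular to UN, so G = N + (0, -5.4) = (22.70, -5.400). On A1, N sits at bearing 90° from G; an 82° counterclockwise sweep puts R at bearing 172°, so R = G + 5.4·(cos 172°, sin 172°) = (17.35, -4.648). The tangent condition forces GR to be normal to RH, so RH runs along (−sin 172°, cos 172°); with |RH| = 22.4, H = (14.24, -26.83). Then cos ∠URH = RU·RH / (|RU||RH|), giving 97.00°.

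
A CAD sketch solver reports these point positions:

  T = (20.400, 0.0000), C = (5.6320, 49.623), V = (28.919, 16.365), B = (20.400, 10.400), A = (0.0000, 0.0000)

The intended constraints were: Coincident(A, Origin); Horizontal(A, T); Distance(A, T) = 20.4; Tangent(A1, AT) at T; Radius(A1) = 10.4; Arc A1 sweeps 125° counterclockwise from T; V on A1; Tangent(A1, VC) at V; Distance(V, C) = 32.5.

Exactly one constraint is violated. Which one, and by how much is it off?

Distance(V, C) = 32.5 — off by 8.10.

A = (0.00, 0.00) ✓; A.y = 0.00, T.y = 0.00 ✓; |AT| = 20.40 ✓; ∠(BT, TA) = 90.00° ✓; |BT| = 10.40 ✓; bearing(B→V) − bearing(B→T) = 125.0° ✓; |BV| = 10.40 ✓; ∠(BV, VC) = 90.00° ✓; |VC| = 40.60 ✗.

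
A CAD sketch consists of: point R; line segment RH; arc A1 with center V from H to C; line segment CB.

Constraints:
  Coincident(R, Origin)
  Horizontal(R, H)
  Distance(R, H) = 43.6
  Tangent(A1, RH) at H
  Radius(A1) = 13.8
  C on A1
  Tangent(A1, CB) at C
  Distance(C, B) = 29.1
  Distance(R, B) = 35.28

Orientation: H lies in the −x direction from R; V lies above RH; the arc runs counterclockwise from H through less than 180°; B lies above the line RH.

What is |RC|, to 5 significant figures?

32.546

R is at the origin; RH is horizontal with |RH| = 43.6 and H on the −x side, so H = (-43.600, 0.0000). A1 meets RH tangentially, so VH is at right angles to RH, so V = H + (0, 13.8) = (-43.600, 13.800). Since VC ⟂ CB (tangency), |VB| = √(13.8² + 29.1²) = 32.206 regardless of where C sits on A1. So B lies on both circle(R, 35.28) and circle(V, 32.206); the above-RH intersection is B = (-16.491, 31.188). C is the foot of the tangent from B: C = (-31.891, 6.4971).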